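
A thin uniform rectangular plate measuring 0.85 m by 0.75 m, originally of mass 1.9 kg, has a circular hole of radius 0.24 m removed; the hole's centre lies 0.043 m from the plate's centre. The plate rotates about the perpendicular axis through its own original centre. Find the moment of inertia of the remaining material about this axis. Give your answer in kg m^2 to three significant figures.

0.187

Unpierced body about its centre: I₀ = (1/12)M(a²+b²) = (1/12)(1.9)[(0.85)² + (0.75)²] = 0.20346 kg m^2.
The removed disk has mass m = M·πr²/(ab) = (1.9)·π(0.24)²/(0.85·0.75) = 0.53932 kg (same uniform areal density).
Its moment of inertia about the rotation axis (parallel-axis theorem): I_hole = (1/2)mr² + md² = (1/2)(0.53932)(0.24)² + (0.53932)(0.043)² = 0.01653 kg m^2.
Treating the hole as negative mass, I = I₀ − I_hole = 0.20346 − 0.01653 = 0.18693 kg m^2.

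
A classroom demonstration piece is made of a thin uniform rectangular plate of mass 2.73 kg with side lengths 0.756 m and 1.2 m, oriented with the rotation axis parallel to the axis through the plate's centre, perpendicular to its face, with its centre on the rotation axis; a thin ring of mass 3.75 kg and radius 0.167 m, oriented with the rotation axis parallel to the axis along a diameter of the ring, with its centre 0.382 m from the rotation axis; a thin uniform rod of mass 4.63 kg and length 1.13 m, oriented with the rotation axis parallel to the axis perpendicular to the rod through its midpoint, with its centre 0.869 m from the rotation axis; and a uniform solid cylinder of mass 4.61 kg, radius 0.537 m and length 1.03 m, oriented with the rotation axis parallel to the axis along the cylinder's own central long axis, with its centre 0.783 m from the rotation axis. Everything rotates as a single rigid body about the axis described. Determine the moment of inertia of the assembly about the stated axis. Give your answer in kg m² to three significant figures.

Rectangular plate: I_cm = (1/12)M(a²+b²) = (1/12)(2.73)[(0.756)² + (1.2)²] = 0.45762 kg m²; axis through the centre, so I = 0.45762 kg m².
Thin ring: I_cm = (1/2)MR² = (1/2)(3.75)(0.167)² = 0.052292 kg m²; centre at d = 0.382 m, so I = I_cm + Md² gives I = 0.052292 + (3.75)(0.382)² = 0.59951 kg m².
Thin rod: I_cm = (1/12)ML² = (1/12)(4.63)(1.13)² = 0.49267 kg m²; centre at d = 0.869 m, so I = I_cm + Md² gives I = 0.49267 + (4.63)(0.869)² = 3.9891 kg m².
Solid cylinder: I_cm = (1/2)MR² = (1/2)(4.61)(0.537)² = 0.66469 kg m²; centre at d = 0.783 m, so I = I_cm + Md² gives I = 0.66469 + (4.61)(0.783)² = 3.491 kg m².
Total I = 0.45762 + 0.59951 + 3.9891 + 3.491 = 8.5372 kg m².

8.54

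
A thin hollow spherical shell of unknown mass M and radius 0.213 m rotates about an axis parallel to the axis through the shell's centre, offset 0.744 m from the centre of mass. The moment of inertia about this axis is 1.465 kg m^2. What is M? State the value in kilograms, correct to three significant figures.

2.51

I = I_cm + Md² = (2/3)MR² + Md² = M·[0.666667·(0.213)² + (0.744)²] = M·0.58378.
So M = 1.465 / 0.58378 = 2.5095 kg.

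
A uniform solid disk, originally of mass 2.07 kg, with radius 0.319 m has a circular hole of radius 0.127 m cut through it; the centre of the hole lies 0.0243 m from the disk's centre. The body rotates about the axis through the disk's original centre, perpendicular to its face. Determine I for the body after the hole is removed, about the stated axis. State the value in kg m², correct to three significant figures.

Unpierced body about its centre: I₀ = (1/2)MR² = (1/2)(2.07)(0.319)² = 0.10532 kg m².
The removed disk has mass m = M·(r/R)² = (2.07)(0.127/0.319)² = 0.32809 kg (same uniform areal density).
Its moment of inertia about the rotation axis (parallel-axis theorem): I_hole = (1/2)mr² + md² = (1/2)(0.32809)(0.127)² + (0.32809)(0.0243)² = 0.0028396 kg m².
Treating the hole as negative mass, I = I₀ − I_hole = 0.10532 − 0.0028396 = 0.10248 kg m².

0.102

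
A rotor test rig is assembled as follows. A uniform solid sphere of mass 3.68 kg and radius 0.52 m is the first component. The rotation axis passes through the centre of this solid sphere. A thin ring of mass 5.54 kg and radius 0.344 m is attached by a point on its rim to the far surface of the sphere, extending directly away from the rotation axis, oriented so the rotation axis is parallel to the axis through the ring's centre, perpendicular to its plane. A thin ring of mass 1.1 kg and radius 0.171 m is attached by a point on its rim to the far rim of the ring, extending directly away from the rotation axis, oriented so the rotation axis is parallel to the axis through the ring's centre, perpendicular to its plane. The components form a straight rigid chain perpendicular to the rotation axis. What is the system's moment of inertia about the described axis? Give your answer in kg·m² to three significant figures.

Solid sphere: I_cm = (2/5)MR² = (2/5)(3.68)(0.52)² = 0.39803 kg·m²; axis through the centre, so I = 0.39803 kg·m².
Thin ring: I_cm = MR² = (5.54)(0.344)² = 0.65558 kg·m²; centre at d = 0.52 + 0.344 = 0.864 m, so the parallel axis theorem gives I = 0.65558 + (5.54)(0.864)² = 4.7912 kg·m².
Thin ring: I_cm = MR² = (1.1)(0.171)² = 0.032165 kg·m²; centre at d = 0.52 + 0.344 + 0.344 + 0.171 = 1.379 m, so the parallel axis theorem gives I = 0.032165 + (1.1)(1.379)² = 2.124 kg·m².
Total I = 0.39803 + 4.7912 + 2.124 = 7.3132 kg·m².

7.31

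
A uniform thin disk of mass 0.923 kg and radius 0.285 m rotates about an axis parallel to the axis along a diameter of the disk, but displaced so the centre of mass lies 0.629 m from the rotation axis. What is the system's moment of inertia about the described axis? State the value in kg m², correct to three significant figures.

0.384

I_cm = (1/4)MR² = (1/4)(0.923)(0.285)² = 0.018743 kg m²; centre at d = 0.629 m, so I = I_cm + Md² gives I = 0.018743 + (0.923)(0.629)² = 0.38392 kg m².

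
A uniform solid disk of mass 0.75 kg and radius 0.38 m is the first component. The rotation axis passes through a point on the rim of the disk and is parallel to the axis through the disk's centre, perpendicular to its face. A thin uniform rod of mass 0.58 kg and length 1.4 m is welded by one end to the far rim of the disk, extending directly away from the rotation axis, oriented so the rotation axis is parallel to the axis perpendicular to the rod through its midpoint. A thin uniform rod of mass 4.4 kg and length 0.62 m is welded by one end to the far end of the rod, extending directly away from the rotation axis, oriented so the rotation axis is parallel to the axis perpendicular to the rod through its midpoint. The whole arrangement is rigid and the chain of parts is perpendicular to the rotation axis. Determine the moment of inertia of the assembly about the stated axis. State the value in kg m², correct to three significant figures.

Solid disk: I_cm = (1/2)MR² = (1/2)(0.75)(0.38)² = 0.05415 kg m²; centre at d = 0.38 m, so the parallel axis theorem gives I = 0.05415 + (0.75)(0.38)² = 0.16245 kg m².
Thin rod: I_cm = (1/12)ML² = (1/12)(0.58)(1.4)² = 0.094733 kg m²; centre at d = 0.38 + 0.38 + 0.7 = 1.46 m, so the parallel axis theorem gives I = 0.094733 + (0.58)(1.46)² = 1.3311 kg m².
Thin rod: I_cm = (1/12)ML² = (1/12)(4.4)(0.62)² = 0.14095 kg m²; centre at d = 0.38 + 0.38 + 0.7 + 0.7 + 0.31 = 2.47 m, so the parallel axis theorem gives I = 0.14095 + (4.4)(2.47)² = 26.985 kg m².
Total I = 0.16245 + 1.3311 + 26.985 = 28.478 kg m².

28.5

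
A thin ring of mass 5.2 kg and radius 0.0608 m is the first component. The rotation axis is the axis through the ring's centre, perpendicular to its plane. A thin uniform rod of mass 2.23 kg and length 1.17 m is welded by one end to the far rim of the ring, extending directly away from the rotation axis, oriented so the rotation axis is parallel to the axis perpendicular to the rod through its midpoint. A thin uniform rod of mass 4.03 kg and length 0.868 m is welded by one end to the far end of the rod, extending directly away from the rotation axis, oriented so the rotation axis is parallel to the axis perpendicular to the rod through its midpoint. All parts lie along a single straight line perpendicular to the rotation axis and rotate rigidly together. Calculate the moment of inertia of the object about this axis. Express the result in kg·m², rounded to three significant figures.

12.6

Thin ring: I_cm = MR² = (5.2)(0.0608)² = 0.019223 kg·m²; axis through the centre, so I = 0.019223 kg·m².
Thin rod: I_cm = (1/12)ML² = (1/12)(2.23)(1.17)² = 0.25439 kg·m²; centre at d = 0.0608 + 0.585 = 0.6458 m, so I = I_cm + Md² gives I = 0.25439 + (2.23)(0.6458)² = 1.1844 kg·m².
Thin rod: I_cm = (1/12)ML² = (1/12)(4.03)(0.868)² = 0.25302 kg·m²; centre at d = 0.0608 + 0.585 + 0.585 + 0.434 = 1.6648 m, so I = I_cm + Md² gives I = 0.25302 + (4.03)(1.6648)² = 11.422 kg·m².
Total I = 0.019223 + 1.1844 + 11.422 = 12.626 kg·m².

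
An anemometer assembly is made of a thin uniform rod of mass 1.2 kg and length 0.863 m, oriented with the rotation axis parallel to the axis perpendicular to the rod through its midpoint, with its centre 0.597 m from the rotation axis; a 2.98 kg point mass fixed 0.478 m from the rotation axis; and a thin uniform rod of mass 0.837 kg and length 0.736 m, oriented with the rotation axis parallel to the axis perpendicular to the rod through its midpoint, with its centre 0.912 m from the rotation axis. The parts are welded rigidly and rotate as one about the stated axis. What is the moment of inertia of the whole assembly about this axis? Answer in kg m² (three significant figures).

1.92

Thin rod: I_cm = (1/12)ML² = (1/12)(1.2)(0.863)² = 0.074477 kg m²; centre at d = 0.597 m, so I = I_cm + Md² gives I = 0.074477 + (1.2)(0.597)² = 0.50217 kg m².
Point mass: I_cm = 0; centre at d = 0.478 m, so I = I_cm + Md² gives I = 0 + (2.98)(0.478)² = 0.68088 kg m².
Thin rod: I_cm = (1/12)ML² = (1/12)(0.837)(0.736)² = 0.037783 kg m²; centre at d = 0.912 m, so I = I_cm + Md² gives I = 0.037783 + (0.837)(0.912)² = 0.73395 kg m².
Total I = 0.50217 + 0.68088 + 0.73395 = 1.917 kg m².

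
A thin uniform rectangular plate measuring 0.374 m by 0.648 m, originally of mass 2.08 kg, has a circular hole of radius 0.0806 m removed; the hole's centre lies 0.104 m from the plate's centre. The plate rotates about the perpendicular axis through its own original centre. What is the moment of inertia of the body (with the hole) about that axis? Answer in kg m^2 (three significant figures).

0.0946

Unpierced body about its centre: I₀ = (1/12)M(a²+b²) = (1/12)(2.08)[(0.374)² + (0.648)²] = 0.097029 kg m^2.
The removed disk has mass m = M·πr²/(ab) = (2.08)·π(0.0806)²/(0.374·0.648) = 0.17516 kg (same uniform areal density).
Its moment of inertia about the rotation axis (parallel-axis theorem): I_hole = (1/2)mr² + md² = (1/2)(0.17516)(0.0806)² + (0.17516)(0.104)² = 0.0024635 kg m^2.
Treating the hole as negative mass, I = I₀ − I_hole = 0.097029 − 0.0024635 = 0.094565 kg m^2.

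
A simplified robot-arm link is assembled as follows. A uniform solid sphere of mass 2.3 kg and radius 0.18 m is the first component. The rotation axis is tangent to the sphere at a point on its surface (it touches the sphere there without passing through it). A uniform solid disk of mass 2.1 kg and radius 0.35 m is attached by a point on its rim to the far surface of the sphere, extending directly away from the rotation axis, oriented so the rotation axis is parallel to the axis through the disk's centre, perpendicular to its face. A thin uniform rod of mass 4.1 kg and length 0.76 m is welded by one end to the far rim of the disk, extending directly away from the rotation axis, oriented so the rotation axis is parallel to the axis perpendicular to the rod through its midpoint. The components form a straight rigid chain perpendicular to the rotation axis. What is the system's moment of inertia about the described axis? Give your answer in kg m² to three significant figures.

Solid sphere: I_cm = (2/5)MR² = (2/5)(2.3)(0.18)² = 0.029808 kg m²; centre at d = 0.18 m, so I = I_cm + Md² gives I = 0.029808 + (2.3)(0.18)² = 0.10433 kg m².
Solid disk: I_cm = (1/2)MR² = (1/2)(2.1)(0.35)² = 0.12862 kg m²; centre at d = 0.18 + 0.18 + 0.35 = 0.71 m, so I = I_cm + Md² gives I = 0.12862 + (2.1)(0.71)² = 1.1872 kg m².
Thin rod: I_cm = (1/12)ML² = (1/12)(4.1)(0.76)² = 0.19735 kg m²; centre at d = 0.18 + 0.18 + 0.35 + 0.35 + 0.38 = 1.44 m, so I = I_cm + Md² gives I = 0.19735 + (4.1)(1.44)² = 8.6991 kg m².
Total I = 0.10433 + 1.1872 + 8.6991 = 9.9907 kg m².

9.99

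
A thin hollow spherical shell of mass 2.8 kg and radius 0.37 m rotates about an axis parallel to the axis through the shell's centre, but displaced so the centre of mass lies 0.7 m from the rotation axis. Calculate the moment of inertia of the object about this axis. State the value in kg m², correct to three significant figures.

I_cm = (2/3)MR² = (2/3)(2.8)(0.37)² = 0.25555 kg m²; centre at d = 0.7 m, so I = I_cm + Md² gives I = 0.25555 + (2.8)(0.7)² = 1.6275 kg m².

1.63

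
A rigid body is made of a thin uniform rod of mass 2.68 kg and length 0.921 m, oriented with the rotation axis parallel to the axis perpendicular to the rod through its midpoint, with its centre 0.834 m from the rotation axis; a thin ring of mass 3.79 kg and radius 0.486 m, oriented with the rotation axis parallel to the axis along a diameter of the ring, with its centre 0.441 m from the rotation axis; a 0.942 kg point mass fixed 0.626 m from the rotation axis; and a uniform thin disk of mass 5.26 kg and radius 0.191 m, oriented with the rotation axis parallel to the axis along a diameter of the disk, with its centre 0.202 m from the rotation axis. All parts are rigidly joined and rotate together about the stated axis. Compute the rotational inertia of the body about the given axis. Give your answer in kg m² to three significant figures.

Thin rod: I_cm = (1/12)ML² = (1/12)(2.68)(0.921)² = 0.18944 kg m²; centre at d = 0.834 m, so I = I_cm + Md² gives I = 0.18944 + (2.68)(0.834)² = 2.0535 kg m².
Thin ring: I_cm = (1/2)MR² = (1/2)(3.79)(0.486)² = 0.44759 kg m²; centre at d = 0.441 m, so I = I_cm + Md² gives I = 0.44759 + (3.79)(0.441)² = 1.1847 kg m².
Point mass: I_cm = 0; centre at d = 0.626 m, so I = I_cm + Md² gives I = 0 + (0.942)(0.626)² = 0.36915 kg m².
Thin disk: I_cm = (1/4)MR² = (1/4)(5.26)(0.191)² = 0.047973 kg m²; centre at d = 0.202 m, so I = I_cm + Md² gives I = 0.047973 + (5.26)(0.202)² = 0.2626 kg m².
Total I = 2.0535 + 1.1847 + 0.36915 + 0.2626 = 3.87 kg m².

3.87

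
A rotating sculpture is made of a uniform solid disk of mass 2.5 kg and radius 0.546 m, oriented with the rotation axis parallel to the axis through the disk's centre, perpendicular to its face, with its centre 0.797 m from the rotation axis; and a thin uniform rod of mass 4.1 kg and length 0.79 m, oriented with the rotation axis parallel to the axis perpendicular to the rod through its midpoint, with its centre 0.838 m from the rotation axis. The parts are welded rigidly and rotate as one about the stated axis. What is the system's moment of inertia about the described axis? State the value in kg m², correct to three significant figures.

Solid disk: I_cm = (1/2)MR² = (1/2)(2.5)(0.546)² = 0.37265 kg m²; centre at d = 0.797 m, so I = I_cm + Md² gives I = 0.37265 + (2.5)(0.797)² = 1.9607 kg m².
Thin rod: I_cm = (1/12)ML² = (1/12)(4.1)(0.79)² = 0.21323 kg m²; centre at d = 0.838 m, so I = I_cm + Md² gives I = 0.21323 + (4.1)(0.838)² = 3.0924 kg m².
Total I = 1.9607 + 3.0924 = 5.0531 kg m².

5.05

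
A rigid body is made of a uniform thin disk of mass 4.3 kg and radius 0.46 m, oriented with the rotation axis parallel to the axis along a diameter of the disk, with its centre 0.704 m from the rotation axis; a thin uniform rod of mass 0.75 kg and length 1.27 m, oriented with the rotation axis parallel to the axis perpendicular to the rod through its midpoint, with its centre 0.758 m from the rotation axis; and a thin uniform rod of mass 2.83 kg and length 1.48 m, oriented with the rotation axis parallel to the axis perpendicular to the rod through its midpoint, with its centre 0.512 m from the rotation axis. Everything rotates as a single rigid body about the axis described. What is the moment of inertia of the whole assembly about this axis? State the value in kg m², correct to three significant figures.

4.15

Thin disk: I_cm = (1/4)MR² = (1/4)(4.3)(0.46)² = 0.22747 kg m²; centre at d = 0.704 m, so the parallel axis theorem gives I = 0.22747 + (4.3)(0.704)² = 2.3586 kg m².
Thin rod: I_cm = (1/12)ML² = (1/12)(0.75)(1.27)² = 0.10081 kg m²; centre at d = 0.758 m, so the parallel axis theorem gives I = 0.10081 + (0.75)(0.758)² = 0.53173 kg m².
Thin rod: I_cm = (1/12)ML² = (1/12)(2.83)(1.48)² = 0.51657 kg m²; centre at d = 0.512 m, so the parallel axis theorem gives I = 0.51657 + (2.83)(0.512)² = 1.2584 kg m².
Total I = 2.3586 + 0.53173 + 1.2584 = 4.1488 kg m².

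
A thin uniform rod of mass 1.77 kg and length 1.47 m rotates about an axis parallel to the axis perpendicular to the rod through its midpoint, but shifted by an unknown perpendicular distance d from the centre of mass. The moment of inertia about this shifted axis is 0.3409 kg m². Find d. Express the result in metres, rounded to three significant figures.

About the centre-of-mass axis, I_cm = (1/12)ML² = (1/12)(1.77)(1.47)² = 0.31873 kg m².
Parallel axis theorem: I = I_cm + Md², so Md² = 0.3409 − 0.31873 = 0.022167 kg m².
d = √(0.022167 / 1.77) = 0.11191 m.

0.112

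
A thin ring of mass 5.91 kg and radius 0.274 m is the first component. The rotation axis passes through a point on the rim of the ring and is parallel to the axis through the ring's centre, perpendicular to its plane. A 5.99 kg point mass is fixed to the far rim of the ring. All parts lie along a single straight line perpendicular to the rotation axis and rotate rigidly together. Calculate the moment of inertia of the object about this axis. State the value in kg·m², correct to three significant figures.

Thin ring: I_cm = MR² = (5.91)(0.274)² = 0.4437 kg·m²; centre at d = 0.274 m, so the parallel axis theorem gives I = 0.4437 + (5.91)(0.274)² = 0.8874 kg·m².
Point mass: I_cm = 0; centre at d = 0.274 + 0.274 = 0.548 m, so the parallel axis theorem gives I = 0 + (5.99)(0.548)² = 1.7988 kg·m².
Total I = 0.8874 + 1.7988 = 2.6862 kg·m².

2.69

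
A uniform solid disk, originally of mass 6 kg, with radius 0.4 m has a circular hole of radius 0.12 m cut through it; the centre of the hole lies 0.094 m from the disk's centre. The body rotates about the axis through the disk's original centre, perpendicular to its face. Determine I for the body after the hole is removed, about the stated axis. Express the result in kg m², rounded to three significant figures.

Unpierced body about its centre: I₀ = (1/2)MR² = (1/2)(6)(0.4)² = 0.48 kg m².
The removed disk has mass m = M·(r/R)² = (6)(0.12/0.4)² = 0.54 kg (same uniform areal density).
Its moment of inertia about the rotation axis (parallel-axis theorem): I_hole = (1/2)mr² + md² = (1/2)(0.54)(0.12)² + (0.54)(0.094)² = 0.0086594 kg m².
Treating the hole as negative mass, I = I₀ − I_hole = 0.48 − 0.0086594 = 0.47134 kg m².

0.471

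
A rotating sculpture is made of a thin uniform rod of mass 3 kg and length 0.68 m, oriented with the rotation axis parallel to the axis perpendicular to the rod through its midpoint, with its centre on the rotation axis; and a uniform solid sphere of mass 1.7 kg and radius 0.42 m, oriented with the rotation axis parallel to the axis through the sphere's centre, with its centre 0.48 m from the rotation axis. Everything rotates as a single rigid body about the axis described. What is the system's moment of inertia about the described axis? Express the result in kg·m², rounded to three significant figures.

Thin rod: I_cm = (1/12)ML² = (1/12)(3)(0.68)² = 0.1156 kg·m²; axis through the centre, so I = 0.1156 kg·m².
Solid sphere: I_cm = (2/5)MR² = (2/5)(1.7)(0.42)² = 0.11995 kg·m²; centre at d = 0.48 m, so I = I_cm + Md² gives I = 0.11995 + (1.7)(0.48)² = 0.51163 kg·m².
Total I = 0.1156 + 0.51163 = 0.62723 kg·m².

0.627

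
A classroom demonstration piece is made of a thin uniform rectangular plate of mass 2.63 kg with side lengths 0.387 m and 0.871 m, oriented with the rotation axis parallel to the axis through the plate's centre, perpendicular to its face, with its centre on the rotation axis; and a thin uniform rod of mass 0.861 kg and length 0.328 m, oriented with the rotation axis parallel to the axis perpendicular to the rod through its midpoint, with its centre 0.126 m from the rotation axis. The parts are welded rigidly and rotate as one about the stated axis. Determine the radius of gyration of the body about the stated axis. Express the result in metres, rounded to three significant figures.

0.251

Rectangular plate: I_cm = (1/12)M(a²+b²) = (1/12)(2.63)[(0.387)² + (0.871)²] = 0.19909 kg·m²; axis through the centre, so I = 0.19909 kg·m².
Thin rod: I_cm = (1/12)ML² = (1/12)(0.861)(0.328)² = 0.0077192 kg·m²; centre at d = 0.126 m, so I = I_cm + Md² gives I = 0.0077192 + (0.861)(0.126)² = 0.021388 kg·m².
Total I = 0.22048 kg·m²; total mass M = 3.491 kg.
k = √(I/M) = √(0.22048/3.491) = 0.25131 m.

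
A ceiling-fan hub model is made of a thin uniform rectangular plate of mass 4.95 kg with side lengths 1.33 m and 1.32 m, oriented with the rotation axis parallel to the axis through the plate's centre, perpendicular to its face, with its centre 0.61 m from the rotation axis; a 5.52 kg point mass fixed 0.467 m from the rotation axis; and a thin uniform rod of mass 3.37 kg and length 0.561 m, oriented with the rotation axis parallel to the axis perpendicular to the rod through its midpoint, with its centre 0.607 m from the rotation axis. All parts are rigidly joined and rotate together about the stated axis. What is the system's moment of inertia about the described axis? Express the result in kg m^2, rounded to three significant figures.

Rectangular plate: I_cm = (1/12)M(a²+b²) = (1/12)(4.95)[(1.33)² + (1.32)²] = 1.4484 kg m^2; centre at d = 0.61 m, so I = I_cm + Md² gives I = 1.4484 + (4.95)(0.61)² = 3.2903 kg m^2.
Point mass: I_cm = 0; centre at d = 0.467 m, so I = I_cm + Md² gives I = 0 + (5.52)(0.467)² = 1.2039 kg m^2.
Thin rod: I_cm = (1/12)ML² = (1/12)(3.37)(0.561)² = 0.088384 kg m^2; centre at d = 0.607 m, so I = I_cm + Md² gives I = 0.088384 + (3.37)(0.607)² = 1.3301 kg m^2.
Total I = 3.2903 + 1.2039 + 1.3301 = 5.8242 kg m^2.

5.82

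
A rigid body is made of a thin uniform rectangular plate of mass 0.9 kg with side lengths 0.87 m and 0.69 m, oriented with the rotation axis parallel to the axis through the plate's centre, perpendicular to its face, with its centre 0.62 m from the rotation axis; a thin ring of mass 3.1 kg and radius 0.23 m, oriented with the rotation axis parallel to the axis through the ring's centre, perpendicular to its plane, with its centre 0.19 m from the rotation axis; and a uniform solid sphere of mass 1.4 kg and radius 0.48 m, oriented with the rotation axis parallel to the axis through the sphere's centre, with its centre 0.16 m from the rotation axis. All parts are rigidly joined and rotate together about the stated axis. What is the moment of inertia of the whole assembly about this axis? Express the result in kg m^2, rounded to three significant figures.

0.879

Rectangular plate: I_cm = (1/12)M(a²+b²) = (1/12)(0.9)[(0.87)² + (0.69)²] = 0.092475 kg m^2; centre at d = 0.62 m, so I = I_cm + Md² gives I = 0.092475 + (0.9)(0.62)² = 0.43844 kg m^2.
Thin ring: I_cm = MR² = (3.1)(0.23)² = 0.16399 kg m^2; centre at d = 0.19 m, so I = I_cm + Md² gives I = 0.16399 + (3.1)(0.19)² = 0.2759 kg m^2.
Solid sphere: I_cm = (2/5)MR² = (2/5)(1.4)(0.48)² = 0.12902 kg m^2; centre at d = 0.16 m, so I = I_cm + Md² gives I = 0.12902 + (1.4)(0.16)² = 0.16486 kg m^2.
Total I = 0.43844 + 0.2759 + 0.16486 = 0.8792 kg m^2.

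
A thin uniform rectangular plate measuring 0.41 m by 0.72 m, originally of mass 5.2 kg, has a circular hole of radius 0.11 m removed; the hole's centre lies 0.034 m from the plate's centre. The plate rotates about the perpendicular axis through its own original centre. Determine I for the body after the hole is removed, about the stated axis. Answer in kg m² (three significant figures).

Unpierced body about its centre: I₀ = (1/12)M(a²+b²) = (1/12)(5.2)[(0.41)² + (0.72)²] = 0.29748 kg m².
The removed disk has mass m = M·πr²/(ab) = (5.2)·π(0.11)²/(0.41·0.72) = 0.66961 kg (same uniform areal density).
Its moment of inertia about the rotation axis (parallel-axis theorem): I_hole = (1/2)mr² + md² = (1/2)(0.66961)(0.11)² + (0.66961)(0.034)² = 0.0048252 kg m².
Treating the hole as negative mass, I = I₀ − I_hole = 0.29748 − 0.0048252 = 0.29266 kg m².

0.293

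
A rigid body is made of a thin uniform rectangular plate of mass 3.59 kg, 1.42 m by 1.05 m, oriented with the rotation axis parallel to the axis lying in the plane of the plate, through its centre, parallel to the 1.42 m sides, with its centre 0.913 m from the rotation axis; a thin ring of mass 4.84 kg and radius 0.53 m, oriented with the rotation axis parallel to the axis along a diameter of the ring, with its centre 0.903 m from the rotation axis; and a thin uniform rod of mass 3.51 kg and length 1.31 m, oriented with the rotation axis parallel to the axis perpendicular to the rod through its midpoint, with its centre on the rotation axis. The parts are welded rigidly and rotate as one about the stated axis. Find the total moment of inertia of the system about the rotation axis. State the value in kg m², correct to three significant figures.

Rectangular plate: I_cm = (1/12)Mb² = (1/12)(3.59)(1.05)² = 0.32983 kg m²; centre at d = 0.913 m, so I = I_cm + Md² gives I = 0.32983 + (3.59)(0.913)² = 3.3223 kg m².
Thin ring: I_cm = (1/2)MR² = (1/2)(4.84)(0.53)² = 0.67978 kg m²; centre at d = 0.903 m, so I = I_cm + Md² gives I = 0.67978 + (4.84)(0.903)² = 4.6264 kg m².
Thin rod: I_cm = (1/12)ML² = (1/12)(3.51)(1.31)² = 0.50196 kg m²; axis through the centre, so I = 0.50196 kg m².
Total I = 3.3223 + 4.6264 + 0.50196 = 8.4507 kg m².

8.45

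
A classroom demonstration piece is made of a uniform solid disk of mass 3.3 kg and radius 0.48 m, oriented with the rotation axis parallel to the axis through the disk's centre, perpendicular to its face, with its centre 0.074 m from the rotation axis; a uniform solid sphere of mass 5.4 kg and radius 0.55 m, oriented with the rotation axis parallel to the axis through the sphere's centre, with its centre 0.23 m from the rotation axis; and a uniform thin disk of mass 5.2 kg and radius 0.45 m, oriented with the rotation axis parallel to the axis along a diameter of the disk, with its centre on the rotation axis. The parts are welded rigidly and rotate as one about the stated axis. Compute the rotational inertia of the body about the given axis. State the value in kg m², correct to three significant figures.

1.60

Solid disk: I_cm = (1/2)MR² = (1/2)(3.3)(0.48)² = 0.38016 kg m²; centre at d = 0.074 m, so I = I_cm + Md² gives I = 0.38016 + (3.3)(0.074)² = 0.39823 kg m².
Solid sphere: I_cm = (2/5)MR² = (2/5)(5.4)(0.55)² = 0.6534 kg m²; centre at d = 0.23 m, so I = I_cm + Md² gives I = 0.6534 + (5.4)(0.23)² = 0.93906 kg m².
Thin disk: I_cm = (1/4)MR² = (1/4)(5.2)(0.45)² = 0.26325 kg m²; axis through the centre, so I = 0.26325 kg m².
Total I = 0.39823 + 0.93906 + 0.26325 = 1.6005 kg m².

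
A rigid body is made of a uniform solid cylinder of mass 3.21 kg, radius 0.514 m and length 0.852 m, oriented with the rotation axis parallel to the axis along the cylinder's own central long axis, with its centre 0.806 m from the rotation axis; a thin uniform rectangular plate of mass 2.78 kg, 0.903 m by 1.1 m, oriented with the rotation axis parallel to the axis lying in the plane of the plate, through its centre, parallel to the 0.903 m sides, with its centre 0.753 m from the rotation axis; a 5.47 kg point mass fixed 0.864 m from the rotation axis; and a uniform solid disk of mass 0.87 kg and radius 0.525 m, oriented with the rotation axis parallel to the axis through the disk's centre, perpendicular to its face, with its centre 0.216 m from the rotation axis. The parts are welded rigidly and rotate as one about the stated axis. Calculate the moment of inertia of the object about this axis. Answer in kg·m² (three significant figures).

8.61

Solid cylinder: I_cm = (1/2)MR² = (1/2)(3.21)(0.514)² = 0.42403 kg·m²; centre at d = 0.806 m, so the parallel axis theorem gives I = 0.42403 + (3.21)(0.806)² = 2.5094 kg·m².
Rectangular plate: I_cm = (1/12)Mb² = (1/12)(2.78)(1.1)² = 0.28032 kg·m²; centre at d = 0.753 m, so the parallel axis theorem gives I = 0.28032 + (2.78)(0.753)² = 1.8566 kg·m².
Point mass: I_cm = 0; centre at d = 0.864 m, so the parallel axis theorem gives I = 0 + (5.47)(0.864)² = 4.0833 kg·m².
Solid disk: I_cm = (1/2)MR² = (1/2)(0.87)(0.525)² = 0.1199 kg·m²; centre at d = 0.216 m, so the parallel axis theorem gives I = 0.1199 + (0.87)(0.216)² = 0.16049 kg·m².
Total I = 2.5094 + 1.8566 + 4.0833 + 0.16049 = 8.6098 kg·m².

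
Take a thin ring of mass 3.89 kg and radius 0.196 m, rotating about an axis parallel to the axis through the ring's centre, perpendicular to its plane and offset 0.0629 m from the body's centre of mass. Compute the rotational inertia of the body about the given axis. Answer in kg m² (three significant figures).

0.165

I_cm = MR² = (3.89)(0.196)² = 0.14944 kg m²; centre at d = 0.0629 m, so the parallel axis theorem gives I = 0.14944 + (3.89)(0.0629)² = 0.16483 kg m².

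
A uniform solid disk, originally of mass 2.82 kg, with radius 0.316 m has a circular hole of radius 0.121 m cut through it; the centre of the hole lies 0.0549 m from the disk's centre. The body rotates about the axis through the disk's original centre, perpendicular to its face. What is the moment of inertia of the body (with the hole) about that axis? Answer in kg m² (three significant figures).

0.137

Unpierced body about its centre: I₀ = (1/2)MR² = (1/2)(2.82)(0.316)² = 0.1408 kg m².
The removed disk has mass m = M·(r/R)² = (2.82)(0.121/0.316)² = 0.41347 kg (same uniform areal density).
Its moment of inertia about the rotation axis (parallel-axis theorem): I_hole = (1/2)mr² + md² = (1/2)(0.41347)(0.121)² + (0.41347)(0.0549)² = 0.004273 kg m².
Treating the hole as negative mass, I = I₀ − I_hole = 0.1408 − 0.004273 = 0.13652 kg m².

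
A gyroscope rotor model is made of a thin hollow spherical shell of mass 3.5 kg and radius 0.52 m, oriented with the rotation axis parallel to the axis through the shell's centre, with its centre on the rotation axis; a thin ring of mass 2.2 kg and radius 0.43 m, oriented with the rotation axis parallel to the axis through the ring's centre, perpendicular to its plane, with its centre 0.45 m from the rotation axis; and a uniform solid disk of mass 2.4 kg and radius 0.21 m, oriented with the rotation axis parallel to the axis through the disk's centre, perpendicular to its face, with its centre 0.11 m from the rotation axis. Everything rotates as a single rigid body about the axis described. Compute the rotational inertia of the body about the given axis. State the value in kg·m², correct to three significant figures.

Spherical shell: I_cm = (2/3)MR² = (2/3)(3.5)(0.52)² = 0.63093 kg·m²; axis through the centre, so I = 0.63093 kg·m².
Thin ring: I_cm = MR² = (2.2)(0.43)² = 0.40678 kg·m²; centre at d = 0.45 m, so I = I_cm + Md² gives I = 0.40678 + (2.2)(0.45)² = 0.85228 kg·m².
Solid disk: I_cm = (1/2)MR² = (1/2)(2.4)(0.21)² = 0.05292 kg·m²; centre at d = 0.11 m, so I = I_cm + Md² gives I = 0.05292 + (2.4)(0.11)² = 0.08196 kg·m².
Total I = 0.63093 + 0.85228 + 0.08196 = 1.5652 kg·m².

1.57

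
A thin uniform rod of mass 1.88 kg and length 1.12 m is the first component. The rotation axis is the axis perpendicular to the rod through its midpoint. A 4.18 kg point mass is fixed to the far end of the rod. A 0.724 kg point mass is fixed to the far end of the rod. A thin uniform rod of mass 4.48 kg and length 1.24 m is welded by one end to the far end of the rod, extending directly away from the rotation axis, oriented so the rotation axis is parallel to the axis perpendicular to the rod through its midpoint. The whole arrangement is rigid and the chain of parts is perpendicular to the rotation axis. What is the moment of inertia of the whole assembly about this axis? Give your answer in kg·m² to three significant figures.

Thin rod: I_cm = (1/12)ML² = (1/12)(1.88)(1.12)² = 0.19652 kg·m²; axis through the centre, so I = 0.19652 kg·m².
Point mass: I_cm = 0; centre at d = 0.56 m, so the parallel axis theorem gives I = 0 + (4.18)(0.56)² = 1.3108 kg·m².
Point mass: I_cm = 0; centre at d = 0.56 m, so the parallel axis theorem gives I = 0 + (0.724)(0.56)² = 0.22705 kg·m².
Thin rod: I_cm = (1/12)ML² = (1/12)(4.48)(1.24)² = 0.57404 kg·m²; centre at d = 0.56 + 0.62 = 1.18 m, so the parallel axis theorem gives I = 0.57404 + (4.48)(1.18)² = 6.812 kg·m².
Total I = 0.19652 + 1.3108 + 0.22705 + 6.812 = 8.5464 kg·m².

8.55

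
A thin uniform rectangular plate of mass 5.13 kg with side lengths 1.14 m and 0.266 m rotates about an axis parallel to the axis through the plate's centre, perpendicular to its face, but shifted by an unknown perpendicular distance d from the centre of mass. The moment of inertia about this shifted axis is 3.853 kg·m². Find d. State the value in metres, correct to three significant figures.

0.798

About the centre-of-mass axis, I_cm = (1/12)M(a²+b²) = (1/12)(5.13)[(1.14)² + (0.266)²] = 0.58583 kg·m².
Parallel axis theorem: I = I_cm + Md², so Md² = 3.853 − 0.58583 = 3.2672 kg·m².
d = √(3.2672 / 5.13) = 0.79804 m.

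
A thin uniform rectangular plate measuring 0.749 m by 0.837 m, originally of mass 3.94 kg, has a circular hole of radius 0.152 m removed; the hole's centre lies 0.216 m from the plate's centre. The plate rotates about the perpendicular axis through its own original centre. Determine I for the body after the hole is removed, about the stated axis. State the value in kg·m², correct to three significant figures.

Unpierced body about its centre: I₀ = (1/12)M(a²+b²) = (1/12)(3.94)[(0.749)² + (0.837)²] = 0.41422 kg·m².
The removed disk has mass m = M·πr²/(ab) = (3.94)·π(0.152)²/(0.749·0.837) = 0.45617 kg (same uniform areal density).
Its moment of inertia about the rotation axis (parallel-axis theorem): I_hole = (1/2)mr² + md² = (1/2)(0.45617)(0.152)² + (0.45617)(0.216)² = 0.026553 kg·m².
Treating the hole as negative mass, I = I₀ − I_hole = 0.41422 − 0.026553 = 0.38766 kg·m².

0.388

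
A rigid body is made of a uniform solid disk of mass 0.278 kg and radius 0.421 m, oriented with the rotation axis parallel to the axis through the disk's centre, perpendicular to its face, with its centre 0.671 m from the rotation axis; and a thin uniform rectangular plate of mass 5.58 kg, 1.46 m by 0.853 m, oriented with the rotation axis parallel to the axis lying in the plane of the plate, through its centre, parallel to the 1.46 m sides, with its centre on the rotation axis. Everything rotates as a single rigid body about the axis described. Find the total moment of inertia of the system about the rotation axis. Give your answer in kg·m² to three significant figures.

Solid disk: I_cm = (1/2)MR² = (1/2)(0.278)(0.421)² = 0.024636 kg·m²; centre at d = 0.671 m, so I = I_cm + Md² gives I = 0.024636 + (0.278)(0.671)² = 0.1498 kg·m².
Rectangular plate: I_cm = (1/12)Mb² = (1/12)(5.58)(0.853)² = 0.33834 kg·m²; axis through the centre, so I = 0.33834 kg·m².
Total I = 0.1498 + 0.33834 = 0.48814 kg·m².

0.488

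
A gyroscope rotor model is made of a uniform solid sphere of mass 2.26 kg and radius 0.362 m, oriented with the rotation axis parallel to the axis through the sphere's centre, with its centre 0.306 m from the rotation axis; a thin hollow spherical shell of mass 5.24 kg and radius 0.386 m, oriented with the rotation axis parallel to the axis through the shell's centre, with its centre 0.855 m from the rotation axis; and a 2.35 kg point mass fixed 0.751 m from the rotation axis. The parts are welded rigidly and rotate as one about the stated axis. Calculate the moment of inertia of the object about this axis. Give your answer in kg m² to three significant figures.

Solid sphere: I_cm = (2/5)MR² = (2/5)(2.26)(0.362)² = 0.11846 kg m²; centre at d = 0.306 m, so I = I_cm + Md² gives I = 0.11846 + (2.26)(0.306)² = 0.33008 kg m².
Spherical shell: I_cm = (2/3)MR² = (2/3)(5.24)(0.386)² = 0.52049 kg m²; centre at d = 0.855 m, so I = I_cm + Md² gives I = 0.52049 + (5.24)(0.855)² = 4.3511 kg m².
Point mass: I_cm = 0; centre at d = 0.751 m, so I = I_cm + Md² gives I = 0 + (2.35)(0.751)² = 1.3254 kg m².
Total I = 0.33008 + 4.3511 + 1.3254 = 6.0065 kg m².

6.01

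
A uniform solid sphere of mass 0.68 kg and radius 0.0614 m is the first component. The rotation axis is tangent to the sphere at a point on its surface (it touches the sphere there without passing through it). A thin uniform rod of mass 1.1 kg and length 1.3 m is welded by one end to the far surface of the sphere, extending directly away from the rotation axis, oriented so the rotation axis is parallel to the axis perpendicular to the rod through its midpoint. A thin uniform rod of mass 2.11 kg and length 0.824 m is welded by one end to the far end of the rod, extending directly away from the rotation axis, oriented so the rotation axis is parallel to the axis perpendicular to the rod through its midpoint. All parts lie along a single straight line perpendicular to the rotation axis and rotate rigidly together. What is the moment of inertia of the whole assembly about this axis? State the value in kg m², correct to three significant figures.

Solid sphere: I_cm = (2/5)MR² = (2/5)(0.68)(0.0614)² = 0.0010254 kg m²; centre at d = 0.0614 m, so the parallel axis theorem gives I = 0.0010254 + (0.68)(0.0614)² = 0.003589 kg m².
Thin rod: I_cm = (1/12)ML² = (1/12)(1.1)(1.3)² = 0.15492 kg m²; centre at d = 0.0614 + 0.0614 + 0.65 = 0.7728 m, so the parallel axis theorem gives I = 0.15492 + (1.1)(0.7728)² = 0.81186 kg m².
Thin rod: I_cm = (1/12)ML² = (1/12)(2.11)(0.824)² = 0.11939 kg m²; centre at d = 0.0614 + 0.0614 + 0.65 + 0.65 + 0.412 = 1.8348 m, so the parallel axis theorem gives I = 0.11939 + (2.11)(1.8348)² = 7.2227 kg m².
Total I = 0.003589 + 0.81186 + 7.2227 = 8.0381 kg m².

8.04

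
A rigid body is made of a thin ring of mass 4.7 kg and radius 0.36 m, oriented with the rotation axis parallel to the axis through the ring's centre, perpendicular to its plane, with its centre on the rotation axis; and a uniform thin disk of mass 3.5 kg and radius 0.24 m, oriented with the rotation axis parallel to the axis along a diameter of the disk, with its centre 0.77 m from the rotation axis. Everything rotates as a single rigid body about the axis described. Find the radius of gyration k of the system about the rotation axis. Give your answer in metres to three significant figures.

Thin ring: I_cm = MR² = (4.7)(0.36)² = 0.60912 kg m^2; axis through the centre, so I = 0.60912 kg m^2.
Thin disk: I_cm = (1/4)MR² = (1/4)(3.5)(0.24)² = 0.0504 kg m^2; centre at d = 0.77 m, so the parallel axis theorem gives I = 0.0504 + (3.5)(0.77)² = 2.1255 kg m^2.
Total I = 2.7347 kg m^2; total mass M = 8.2 kg.
k = √(I/M) = √(2.7347/8.2) = 0.57749 m.

0.577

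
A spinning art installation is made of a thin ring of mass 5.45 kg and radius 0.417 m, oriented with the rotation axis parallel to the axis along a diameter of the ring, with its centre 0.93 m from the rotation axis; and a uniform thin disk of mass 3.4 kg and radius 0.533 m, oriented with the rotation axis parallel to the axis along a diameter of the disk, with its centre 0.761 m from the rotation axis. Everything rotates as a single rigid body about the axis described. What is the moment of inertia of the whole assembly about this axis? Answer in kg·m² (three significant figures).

Thin ring: I_cm = (1/2)MR² = (1/2)(5.45)(0.417)² = 0.47385 kg·m²; centre at d = 0.93 m, so I = I_cm + Md² gives I = 0.47385 + (5.45)(0.93)² = 5.1876 kg·m².
Thin disk: I_cm = (1/4)MR² = (1/4)(3.4)(0.533)² = 0.24148 kg·m²; centre at d = 0.761 m, so I = I_cm + Md² gives I = 0.24148 + (3.4)(0.761)² = 2.2105 kg·m².
Total I = 5.1876 + 2.2105 = 7.398 kg·m².

7.40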